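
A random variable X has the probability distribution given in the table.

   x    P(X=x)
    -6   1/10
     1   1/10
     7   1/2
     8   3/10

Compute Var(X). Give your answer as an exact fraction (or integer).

E[X] = (1/10)·(-6) + (1/10)·1 + (1/2)·7 + (3/10)·8 = 27/5
E[X²] = (1/10)·36 + (1/10)·1 + (1/2)·49 + (3/10)·64 = 237/5
Var(X) = 237/5 − (27/5)² = 456/25

456/25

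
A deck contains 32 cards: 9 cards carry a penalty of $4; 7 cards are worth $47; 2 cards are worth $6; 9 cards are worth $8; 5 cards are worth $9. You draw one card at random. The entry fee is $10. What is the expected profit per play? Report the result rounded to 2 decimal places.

$3.19

E[payout] = (9/32)·(-4) + (7/32)·47 + (2/32)·6 + (9/32)·8 + (5/32)·9 = 211/16
Expected profit = 211/16 − 10 = 51/16 ≈ $3.19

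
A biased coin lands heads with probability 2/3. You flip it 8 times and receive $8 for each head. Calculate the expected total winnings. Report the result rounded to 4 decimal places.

$42.6667

E[#heads] = 8·2/3 = 16/3 (linearity over flips).
E[winnings] = 8·16/3 = 128/3.
≈ 42.6667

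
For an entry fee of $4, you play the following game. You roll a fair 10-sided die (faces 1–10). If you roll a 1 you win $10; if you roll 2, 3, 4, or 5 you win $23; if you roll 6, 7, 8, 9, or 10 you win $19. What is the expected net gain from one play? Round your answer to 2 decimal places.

$15.70

E[payout] = (1/10)·10 + (1/2)·19 + (2/5)·23 = 197/10
Expected profit = 197/10 − 4 = 157/10 ≈ $15.70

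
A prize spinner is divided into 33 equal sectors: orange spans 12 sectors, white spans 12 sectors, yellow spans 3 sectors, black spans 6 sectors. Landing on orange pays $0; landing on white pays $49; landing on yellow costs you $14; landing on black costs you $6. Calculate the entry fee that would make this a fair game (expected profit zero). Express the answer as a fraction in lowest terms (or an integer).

E[payout] = (12/33)·0 + (12/33)·49 + (3/33)·(-14) + (6/33)·(-6) = 170/11
Fair fee = E[payout] = 170/11

170/11 dollars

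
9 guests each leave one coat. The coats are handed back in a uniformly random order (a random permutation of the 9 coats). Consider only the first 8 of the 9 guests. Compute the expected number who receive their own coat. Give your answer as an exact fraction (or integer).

Let Xᵢ = 1 if person i gets their own coat. For each i, P(Xᵢ=1) = 1/9.
By linearity of expectation, E[X₁+…+X_8] = 8·(1/9) = 8/9.

8/9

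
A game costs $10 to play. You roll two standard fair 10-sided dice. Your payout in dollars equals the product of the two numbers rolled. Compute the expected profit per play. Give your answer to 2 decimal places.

Distribution of the product of the two numbers rolled: 1 w.p. 1/100, 2 w.p. 1/50, 3 w.p. 1/50, 4 w.p. 3/100, 5 w.p. 1/50, 6 w.p. 1/25, …
E[payout] = (1/100)·1 + (1/50)·2 + (1/50)·3 + (3/100)·4 + (1/50)·5 + (1/25)·6 + (1/50)·7 + (1/25)·8 + (3/100)·9 + (1/25)·10 + (1/25)·12 + (1/50)·14 + (1/50)·15 + (3/100)·16 + (1/25)·18 + (1/25)·20 + (1/50)·21 + (1/25)·24 + (1/100)·25 + (1/50)·27 + (1/50)·28 + (1/25)·30 + (1/50)·32 + (1/50)·35 + (3/100)·36 + (1/25)·40 + (1/50)·42 + (1/50)·45 + (1/50)·48 + (1/100)·49 + (1/50)·50 + (1/50)·54 + (1/50)·56 + (1/50)·60 + (1/50)·63 + (1/100)·64 + (1/50)·70 + (1/50)·72 + (1/50)·80 + (1/100)·81 + (1/50)·90 + (1/100)·100 = 121/4
Expected profit = 121/4 − 10 = 81/4 ≈ $20.25

$20.25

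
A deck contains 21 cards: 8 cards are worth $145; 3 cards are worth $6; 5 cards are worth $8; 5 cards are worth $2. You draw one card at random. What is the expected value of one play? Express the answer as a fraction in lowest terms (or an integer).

E[payout] = (8/21)·145 + (3/21)·6 + (5/21)·8 + (5/21)·2 = 1228/21

1228/21 dollars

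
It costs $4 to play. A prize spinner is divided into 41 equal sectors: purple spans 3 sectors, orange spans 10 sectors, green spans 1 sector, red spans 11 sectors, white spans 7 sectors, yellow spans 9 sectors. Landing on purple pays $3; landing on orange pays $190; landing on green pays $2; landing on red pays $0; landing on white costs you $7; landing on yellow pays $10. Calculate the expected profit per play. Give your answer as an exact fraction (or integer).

E[payout] = (3/41)·3 + (10/41)·190 + (1/41)·2 + (11/41)·0 + (7/41)·(-7) + (9/41)·10 = 1952/41
Expected profit = 1952/41 − 4 = 1788/41

1788/41 dollars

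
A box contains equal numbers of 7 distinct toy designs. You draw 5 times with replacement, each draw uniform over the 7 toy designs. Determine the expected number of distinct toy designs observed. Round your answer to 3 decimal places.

3.761

Let Xⱼ=1 if type j appears at least once. P(Xⱼ=1) = 1 − ((7−1)/7)^5 = 9031/16807.
E[#distinct] = 7·9031/16807 = 9031/2401.
≈ 3.761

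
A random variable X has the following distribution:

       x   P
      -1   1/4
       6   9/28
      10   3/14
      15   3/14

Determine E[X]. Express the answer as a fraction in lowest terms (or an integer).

197/28

E[X] = (1/4)·(-1) + (9/28)·6 + (3/14)·10 + (3/14)·15
     = 197/28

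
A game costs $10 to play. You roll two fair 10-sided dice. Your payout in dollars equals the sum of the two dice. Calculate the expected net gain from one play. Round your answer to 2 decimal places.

$1.00

Distribution of the sum of the two dice: 2 w.p. 1/100, 3 w.p. 1/50, 4 w.p. 3/100, 5 w.p. 1/25, 6 w.p. 1/20, 7 w.p. 3/50, …
E[payout] = (1/100)·2 + (1/50)·3 + (3/100)·4 + (1/25)·5 + (1/20)·6 + (3/50)·7 + (7/100)·8 + (2/25)·9 + (9/100)·10 + (1/10)·11 + (9/100)·12 + (2/25)·13 + (7/100)·14 + (3/50)·15 + (1/20)·16 + (1/25)·17 + (3/100)·18 + (1/50)·19 + (1/100)·20 = 11
Expected profit = 11 − 10 = 1 ≈ $1.00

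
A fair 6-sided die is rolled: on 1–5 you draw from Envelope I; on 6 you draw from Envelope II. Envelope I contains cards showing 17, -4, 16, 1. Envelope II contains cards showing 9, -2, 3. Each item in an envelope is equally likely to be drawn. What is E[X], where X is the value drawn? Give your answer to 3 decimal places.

E[X | Envelope I] = (17 − 4 + 16 + 1)/4 = 15/2
E[X | Envelope II] = (9 − 2 + 3)/3 = 10/3
E[X] = (5/6)·15/2 + (1/6)·10/3 = 245/36 ≈ 6.806

6.806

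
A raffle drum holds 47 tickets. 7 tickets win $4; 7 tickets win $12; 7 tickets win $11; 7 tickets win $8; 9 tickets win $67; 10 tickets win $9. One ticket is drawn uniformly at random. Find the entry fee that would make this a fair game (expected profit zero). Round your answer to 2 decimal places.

E[payout] = (7/47)·4 + (7/47)·12 + (7/47)·11 + (7/47)·8 + (9/47)·67 + (10/47)·9 = 938/47
Fair fee = E[payout] = 938/47 ≈ $19.96

$19.96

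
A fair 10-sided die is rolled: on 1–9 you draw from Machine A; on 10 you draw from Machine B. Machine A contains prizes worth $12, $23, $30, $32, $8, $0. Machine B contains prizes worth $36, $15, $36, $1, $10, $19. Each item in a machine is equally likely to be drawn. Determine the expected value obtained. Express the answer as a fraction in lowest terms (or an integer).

E[X | Machine A] = (12 + 23 + 30 + 32 + 8 + 0)/6 = 35/2
E[X | Machine B] = (36 + 15 + 36 + 1 + 10 + 19)/6 = 39/2
E[X] = (9/10)·35/2 + (1/10)·39/2 = 177/10

177/10 dollars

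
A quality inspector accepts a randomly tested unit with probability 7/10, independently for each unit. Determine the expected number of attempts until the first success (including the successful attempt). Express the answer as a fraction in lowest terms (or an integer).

For a geometric distribution, E[trials] = 1/p = 1/(7/10) = 10/7.

10/7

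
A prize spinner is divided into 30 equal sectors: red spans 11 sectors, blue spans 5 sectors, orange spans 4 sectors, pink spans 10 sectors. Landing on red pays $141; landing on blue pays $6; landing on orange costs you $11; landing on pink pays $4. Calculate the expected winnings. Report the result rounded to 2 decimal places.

$52.57

E[payout] = (11/30)·141 + (5/30)·6 + (4/30)·(-11) + (10/30)·4 = 1577/30
≈ $52.57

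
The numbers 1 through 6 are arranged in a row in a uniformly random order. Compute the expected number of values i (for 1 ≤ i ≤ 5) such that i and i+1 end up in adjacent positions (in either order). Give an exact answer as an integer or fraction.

For each i ∈ {1,…,5}, let Xᵢ = 1 if i and i+1 are adjacent. P(Xᵢ=1) = 2·(6−1)!/6! = 2/6.
By linearity, E[ΣXᵢ] = (5)·(2/6) = 5/3.

5/3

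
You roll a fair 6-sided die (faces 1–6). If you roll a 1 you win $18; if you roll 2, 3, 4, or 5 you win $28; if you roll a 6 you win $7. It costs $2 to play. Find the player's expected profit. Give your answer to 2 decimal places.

E[payout] = (1/6)·7 + (1/6)·18 + (2/3)·28 = 137/6
Expected profit = 137/6 − 2 = 125/6 ≈ $20.83

$20.83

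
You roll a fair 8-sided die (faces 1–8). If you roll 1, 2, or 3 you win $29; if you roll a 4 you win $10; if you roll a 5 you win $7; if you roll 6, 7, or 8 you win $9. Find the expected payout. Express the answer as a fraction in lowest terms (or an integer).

131/8 dollars

E[payout] = (1/8)·7 + (3/8)·9 + (1/8)·10 + (3/8)·29 = 131/8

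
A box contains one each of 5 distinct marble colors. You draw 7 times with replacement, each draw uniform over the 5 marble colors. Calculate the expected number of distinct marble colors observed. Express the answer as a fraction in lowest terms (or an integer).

61741/15625

Let Xⱼ=1 if type j appears at least once. P(Xⱼ=1) = 1 − ((5−1)/5)^7 = 61741/78125.
E[#distinct] = 5·61741/78125 = 61741/15625.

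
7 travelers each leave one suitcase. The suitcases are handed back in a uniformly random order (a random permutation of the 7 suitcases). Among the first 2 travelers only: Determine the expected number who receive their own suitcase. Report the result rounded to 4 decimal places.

0.2857

Let Xᵢ = 1 if person i gets their own suitcase. For each i, P(Xᵢ=1) = 1/7.
By linearity of expectation, E[X₁+…+X_2] = 2·(1/7) = 2/7.
≈ 0.2857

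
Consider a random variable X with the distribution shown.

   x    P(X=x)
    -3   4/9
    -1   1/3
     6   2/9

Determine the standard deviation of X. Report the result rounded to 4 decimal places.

3.4960

E[X] = -1/3, E[X²] = 37/3
Var(X) = E[X²] − (E[X])² = 37/3 − 1/9 = 110/9
SD(X) = √(110/9) ≈ 3.4960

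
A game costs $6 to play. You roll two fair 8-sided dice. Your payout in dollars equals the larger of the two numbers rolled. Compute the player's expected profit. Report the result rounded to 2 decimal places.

-$0.19

Distribution of the larger of the two numbers rolled: 1 w.p. 1/64, 2 w.p. 3/64, 3 w.p. 5/64, 4 w.p. 7/64, 5 w.p. 9/64, 6 w.p. 11/64, …
E[payout] = (1/64)·1 + (3/64)·2 + (5/64)·3 + (7/64)·4 + (9/64)·5 + (11/64)·6 + (13/64)·7 + (15/64)·8 = 93/16
Expected profit = 93/16 − 6 = -3/16 ≈ -$0.19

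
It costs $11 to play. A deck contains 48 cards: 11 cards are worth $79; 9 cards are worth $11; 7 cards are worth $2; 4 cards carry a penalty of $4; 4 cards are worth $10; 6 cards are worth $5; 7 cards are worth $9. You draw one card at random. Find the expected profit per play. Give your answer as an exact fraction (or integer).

571/48 dollars

E[payout] = (11/48)·79 + (9/48)·11 + (7/48)·2 + (4/48)·(-4) + (4/48)·10 + (6/48)·5 + (7/48)·9 = 1099/48
Expected profit = 1099/48 − 11 = 571/48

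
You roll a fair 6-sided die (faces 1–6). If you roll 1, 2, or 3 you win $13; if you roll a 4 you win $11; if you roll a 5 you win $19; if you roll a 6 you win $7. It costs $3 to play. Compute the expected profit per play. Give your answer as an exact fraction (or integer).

29/3 dollars

E[payout] = (1/6)·7 + (1/6)·11 + (1/2)·13 + (1/6)·19 = 38/3
Expected profit = 38/3 − 3 = 29/3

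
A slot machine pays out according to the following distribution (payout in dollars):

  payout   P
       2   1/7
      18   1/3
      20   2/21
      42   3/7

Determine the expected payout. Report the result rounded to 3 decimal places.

E[X] = (1/7)·2 + (1/3)·18 + (2/21)·20 + (3/7)·42
     = 550/21 ≈ 26.190

$26.190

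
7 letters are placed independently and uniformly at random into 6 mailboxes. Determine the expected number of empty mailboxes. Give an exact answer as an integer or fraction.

78125/46656

Let Xⱼ=1 if mailbox j is empty. P(Xⱼ=1) = ((6-1)/6)^7 = 78125/279936.
By linearity, E[#empty] = 6·78125/279936 = 78125/46656.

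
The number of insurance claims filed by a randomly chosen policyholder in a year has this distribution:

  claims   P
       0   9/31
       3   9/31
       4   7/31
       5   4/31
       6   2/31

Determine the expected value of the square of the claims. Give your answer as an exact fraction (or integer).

E[X²] = (9/31)·0 + (9/31)·9 + (7/31)·16 + (4/31)·25 + (2/31)·36
     = 365/31

365/31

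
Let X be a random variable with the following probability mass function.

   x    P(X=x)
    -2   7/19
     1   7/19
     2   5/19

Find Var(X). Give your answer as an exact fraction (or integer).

1036/361

E[X] = (7/19)·(-2) + (7/19)·1 + (5/19)·2 = 3/19
E[X²] = (7/19)·4 + (7/19)·1 + (5/19)·4 = 55/19
Var(X) = 55/19 − (3/19)² = 1036/361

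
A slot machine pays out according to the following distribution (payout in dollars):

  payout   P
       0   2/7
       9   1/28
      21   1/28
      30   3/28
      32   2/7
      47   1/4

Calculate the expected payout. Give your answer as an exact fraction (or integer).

705/28 dollars

E[X] = (2/7)·0 + (1/28)·9 + (1/28)·21 + (3/28)·30 + (2/7)·32 + (1/4)·47
     = 705/28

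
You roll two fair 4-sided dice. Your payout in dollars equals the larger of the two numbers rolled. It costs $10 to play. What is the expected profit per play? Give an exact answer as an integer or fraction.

Distribution of the larger of the two numbers rolled: 1 w.p. 1/16, 2 w.p. 3/16, 3 w.p. 5/16, 4 w.p. 7/16
E[payout] = (1/16)·1 + (3/16)·2 + (5/16)·3 + (7/16)·4 = 25/8
Expected profit = 25/8 − 10 = -55/8

-55/8 dollars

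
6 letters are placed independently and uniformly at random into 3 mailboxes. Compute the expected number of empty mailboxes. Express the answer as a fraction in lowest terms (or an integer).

64/243

Let Xⱼ=1 if mailbox j is empty. P(Xⱼ=1) = ((3-1)/3)^6 = 64/729.
By linearity, E[#empty] = 3·64/729 = 64/243.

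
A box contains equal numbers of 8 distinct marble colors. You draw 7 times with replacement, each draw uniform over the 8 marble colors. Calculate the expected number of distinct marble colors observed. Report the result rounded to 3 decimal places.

4.858

Let Xⱼ=1 if type j appears at least once. P(Xⱼ=1) = 1 − ((8−1)/8)^7 = 1273609/2097152.
E[#distinct] = 8·1273609/2097152 = 1273609/262144.
≈ 4.858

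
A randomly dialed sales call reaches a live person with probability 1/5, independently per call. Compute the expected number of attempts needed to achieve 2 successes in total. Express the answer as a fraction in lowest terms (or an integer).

10

By linearity (sum of 2 independent geometric waits), E[trials] = 2/p = 2/(1/5) = 10.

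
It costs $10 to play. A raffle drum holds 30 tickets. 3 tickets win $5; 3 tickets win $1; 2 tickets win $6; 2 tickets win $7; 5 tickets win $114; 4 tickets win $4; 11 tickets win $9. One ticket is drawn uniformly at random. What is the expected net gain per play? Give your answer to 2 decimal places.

$14.30

E[payout] = (3/30)·5 + (3/30)·1 + (2/30)·6 + (2/30)·7 + (5/30)·114 + (4/30)·4 + (11/30)·9 = 243/10
Expected profit = 243/10 − 10 = 143/10 ≈ $14.30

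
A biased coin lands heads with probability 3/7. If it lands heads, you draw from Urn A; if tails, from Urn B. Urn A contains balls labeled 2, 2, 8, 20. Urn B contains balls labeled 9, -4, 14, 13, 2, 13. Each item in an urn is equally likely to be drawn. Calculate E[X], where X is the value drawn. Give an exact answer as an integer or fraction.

E[X | Urn A] = (2 + 2 + 8 + 20)/4 = 8
E[X | Urn B] = (9 − 4 + 14 + 13 + 2 + 13)/6 = 47/6
E[X] = (3/7)·8 + (4/7)·47/6 = 166/21

166/21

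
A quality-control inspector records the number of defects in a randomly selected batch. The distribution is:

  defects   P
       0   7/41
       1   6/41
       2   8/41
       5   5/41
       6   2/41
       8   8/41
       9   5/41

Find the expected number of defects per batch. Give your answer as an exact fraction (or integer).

E[X] = (7/41)·0 + (6/41)·1 + (8/41)·2 + (5/41)·5 + (2/41)·6 + (8/41)·8 + (5/41)·9
     = 168/41

168/41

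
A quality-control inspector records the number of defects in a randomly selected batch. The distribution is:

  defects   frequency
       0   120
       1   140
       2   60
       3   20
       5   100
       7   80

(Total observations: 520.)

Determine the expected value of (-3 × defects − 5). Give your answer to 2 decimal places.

Total = 520, so P(defects=0) = 120/520, etc.
E[-3x-5] = (3/13)·(-5) + (7/26)·(-8) + (3/26)·(-11) + (1/26)·(-14) + (5/26)·(-20) + (2/13)·(-26)
     = -337/26 ≈ -12.96

-12.96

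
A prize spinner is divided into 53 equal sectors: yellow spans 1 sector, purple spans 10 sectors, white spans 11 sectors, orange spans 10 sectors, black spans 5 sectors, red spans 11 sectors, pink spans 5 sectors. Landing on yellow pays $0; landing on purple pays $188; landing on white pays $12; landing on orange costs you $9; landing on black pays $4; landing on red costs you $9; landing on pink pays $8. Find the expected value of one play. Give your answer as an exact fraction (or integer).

E[payout] = (1/53)·0 + (10/53)·188 + (11/53)·12 + (10/53)·(-9) + (5/53)·4 + (11/53)·(-9) + (5/53)·8 = 1883/53

1883/53 dollars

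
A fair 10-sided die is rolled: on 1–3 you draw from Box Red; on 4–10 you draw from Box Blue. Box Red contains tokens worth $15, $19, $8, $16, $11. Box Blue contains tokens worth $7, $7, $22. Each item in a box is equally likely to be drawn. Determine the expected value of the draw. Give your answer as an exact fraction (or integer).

627/50 dollars

E[X | Box Red] = (15 + 19 + 8 + 16 + 11)/5 = 69/5
E[X | Box Blue] = (7 + 7 + 22)/3 = 12
E[X] = (3/10)·69/5 + (7/10)·12 = 627/50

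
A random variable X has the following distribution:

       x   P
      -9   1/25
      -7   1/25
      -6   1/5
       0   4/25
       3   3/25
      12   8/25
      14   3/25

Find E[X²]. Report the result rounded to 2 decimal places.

83.08

E[X²] = (1/25)·81 + (1/25)·49 + (1/5)·36 + (4/25)·0 + (3/25)·9 + (8/25)·144 + (3/25)·196
     = 2077/25 ≈ 83.08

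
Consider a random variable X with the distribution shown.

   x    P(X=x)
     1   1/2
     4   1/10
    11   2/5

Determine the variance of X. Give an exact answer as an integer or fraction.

2241/100

E[X] = (1/2)·1 + (1/10)·4 + (2/5)·11 = 53/10
E[X²] = (1/2)·1 + (1/10)·16 + (2/5)·121 = 101/2
Var(X) = 101/2 − (53/10)² = 2241/100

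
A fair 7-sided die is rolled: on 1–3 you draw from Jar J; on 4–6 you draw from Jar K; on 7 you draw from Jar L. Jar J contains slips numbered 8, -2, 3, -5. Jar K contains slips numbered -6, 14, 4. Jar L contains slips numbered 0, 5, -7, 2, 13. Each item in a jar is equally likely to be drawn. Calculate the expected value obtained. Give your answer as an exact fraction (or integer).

88/35

E[X | Jar J] = (8 − 2 + 3 − 5)/4 = 1
E[X | Jar K] = (-6 + 14 + 4)/3 = 4
E[X | Jar L] = (0 + 5 − 7 + 2 + 13)/5 = 13/5
E[X] = (3/7)·1 + (3/7)·4 + (1/7)·13/5 = 88/35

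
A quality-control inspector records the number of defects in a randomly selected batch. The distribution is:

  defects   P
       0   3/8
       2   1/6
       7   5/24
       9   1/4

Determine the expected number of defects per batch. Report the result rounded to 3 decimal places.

E[X] = (3/8)·0 + (1/6)·2 + (5/24)·7 + (1/4)·9
     = 97/24 ≈ 4.042

4.042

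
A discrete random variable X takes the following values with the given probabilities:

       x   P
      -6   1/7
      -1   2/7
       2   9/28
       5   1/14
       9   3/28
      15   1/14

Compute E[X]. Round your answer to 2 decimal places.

E[X] = (1/7)·(-6) + (2/7)·(-1) + (9/28)·2 + (1/14)·5 + (3/28)·9 + (1/14)·15
     = 53/28 ≈ 1.89

1.89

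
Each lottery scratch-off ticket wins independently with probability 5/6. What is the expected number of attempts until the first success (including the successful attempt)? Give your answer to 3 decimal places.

For a geometric distribution, E[trials] = 1/p = 1/(5/6) = 6/5.
≈ 1.200

1.200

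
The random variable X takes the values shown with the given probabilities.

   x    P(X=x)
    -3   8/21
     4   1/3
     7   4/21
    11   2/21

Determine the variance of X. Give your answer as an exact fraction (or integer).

E[X] = (8/21)·(-3) + (1/3)·4 + (4/21)·7 + (2/21)·11 = 18/7
E[X²] = (8/21)·9 + (1/3)·16 + (4/21)·49 + (2/21)·121 = 622/21
Var(X) = 622/21 − (18/7)² = 3382/147

3382/147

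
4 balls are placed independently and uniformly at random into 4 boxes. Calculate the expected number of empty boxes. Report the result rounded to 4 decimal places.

Let Xⱼ=1 if box j is empty. P(Xⱼ=1) = ((4-1)/4)^4 = 81/256.
By linearity, E[#empty] = 4·81/256 = 81/64.
≈ 1.2656

1.2656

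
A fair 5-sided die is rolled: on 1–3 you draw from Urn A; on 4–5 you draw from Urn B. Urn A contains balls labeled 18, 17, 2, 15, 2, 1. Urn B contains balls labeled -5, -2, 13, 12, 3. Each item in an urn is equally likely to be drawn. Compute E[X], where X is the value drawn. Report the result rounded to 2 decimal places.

7.18

E[X | Urn A] = (18 + 17 + 2 + 15 + 2 + 1)/6 = 55/6
E[X | Urn B] = (-5 − 2 + 13 + 12 + 3)/5 = 21/5
E[X] = (3/5)·55/6 + (2/5)·21/5 = 359/50 ≈ 7.18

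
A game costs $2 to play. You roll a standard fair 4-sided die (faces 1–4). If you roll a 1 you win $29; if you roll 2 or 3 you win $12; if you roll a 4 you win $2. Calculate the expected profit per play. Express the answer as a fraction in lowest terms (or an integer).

47/4 dollars

E[payout] = (1/4)·2 + (1/2)·12 + (1/4)·29 = 55/4
Expected profit = 55/4 − 2 = 47/4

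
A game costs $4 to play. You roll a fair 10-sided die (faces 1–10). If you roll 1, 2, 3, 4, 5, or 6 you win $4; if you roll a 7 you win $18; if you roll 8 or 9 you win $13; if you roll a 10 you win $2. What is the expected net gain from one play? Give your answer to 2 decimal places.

$3.00

E[payout] = (1/10)·2 + (3/5)·4 + (1/5)·13 + (1/10)·18 = 7
Expected profit = 7 − 4 = 3 ≈ $3.00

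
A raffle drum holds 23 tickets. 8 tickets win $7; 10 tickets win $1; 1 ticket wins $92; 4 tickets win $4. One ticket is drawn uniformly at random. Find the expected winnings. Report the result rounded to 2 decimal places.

E[payout] = (8/23)·7 + (10/23)·1 + (1/23)·92 + (4/23)·4 = 174/23
≈ $7.57

$7.57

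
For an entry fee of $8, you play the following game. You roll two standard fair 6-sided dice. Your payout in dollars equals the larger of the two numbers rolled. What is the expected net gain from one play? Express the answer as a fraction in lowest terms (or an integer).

Distribution of the larger of the two numbers rolled: 1 w.p. 1/36, 2 w.p. 1/12, 3 w.p. 5/36, 4 w.p. 7/36, 5 w.p. 1/4, 6 w.p. 11/36
E[payout] = (1/36)·1 + (1/12)·2 + (5/36)·3 + (7/36)·4 + (1/4)·5 + (11/36)·6 = 161/36
Expected profit = 161/36 − 8 = -127/36

-127/36 dollars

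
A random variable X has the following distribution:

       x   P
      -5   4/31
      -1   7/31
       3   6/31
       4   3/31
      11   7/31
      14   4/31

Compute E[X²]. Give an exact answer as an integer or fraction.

E[X²] = (4/31)·25 + (7/31)·1 + (6/31)·9 + (3/31)·16 + (7/31)·121 + (4/31)·196
     = 1840/31

1840/31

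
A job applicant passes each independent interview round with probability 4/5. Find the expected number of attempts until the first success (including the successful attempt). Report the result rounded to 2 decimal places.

1.25

For a geometric distribution, E[trials] = 1/p = 1/(4/5) = 5/4.
≈ 1.25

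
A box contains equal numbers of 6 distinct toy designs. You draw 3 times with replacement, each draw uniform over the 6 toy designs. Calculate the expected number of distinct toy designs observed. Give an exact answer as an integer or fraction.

91/36

Let Xⱼ=1 if type j appears at least once. P(Xⱼ=1) = 1 − ((6−1)/6)^3 = 91/216.
E[#distinct] = 6·91/216 = 91/36.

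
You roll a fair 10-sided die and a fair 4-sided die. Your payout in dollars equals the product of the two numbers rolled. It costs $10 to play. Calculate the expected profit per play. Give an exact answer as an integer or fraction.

15/4 dollars

Distribution of the product of the two numbers rolled: 1 w.p. 1/40, 2 w.p. 1/20, 3 w.p. 1/20, 4 w.p. 3/40, 5 w.p. 1/40, 6 w.p. 3/40, …
E[payout] = (1/40)·1 + (1/20)·2 + (1/20)·3 + (3/40)·4 + (1/40)·5 + (3/40)·6 + (1/40)·7 + (3/40)·8 + (1/20)·9 + (1/20)·10 + (3/40)·12 + (1/40)·14 + (1/40)·15 + (1/20)·16 + (1/20)·18 + (1/20)·20 + (1/40)·21 + (1/20)·24 + (1/40)·27 + (1/40)·28 + (1/40)·30 + (1/40)·32 + (1/40)·36 + (1/40)·40 = 55/4
Expected profit = 55/4 − 10 = 15/4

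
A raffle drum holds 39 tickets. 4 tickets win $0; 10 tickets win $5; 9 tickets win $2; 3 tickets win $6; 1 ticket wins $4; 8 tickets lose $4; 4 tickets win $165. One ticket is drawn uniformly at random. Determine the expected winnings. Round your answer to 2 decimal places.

E[payout] = (4/39)·0 + (10/39)·5 + (9/39)·2 + (3/39)·6 + (1/39)·4 + (8/39)·(-4) + (4/39)·165 = 718/39
≈ $18.41

$18.41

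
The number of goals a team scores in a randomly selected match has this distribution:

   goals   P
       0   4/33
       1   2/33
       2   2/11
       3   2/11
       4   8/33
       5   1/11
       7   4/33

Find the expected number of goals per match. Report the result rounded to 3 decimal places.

3.242

E[X] = (4/33)·0 + (2/33)·1 + (2/11)·2 + (2/11)·3 + (8/33)·4 + (1/11)·5 + (4/33)·7
     = 107/33 ≈ 3.242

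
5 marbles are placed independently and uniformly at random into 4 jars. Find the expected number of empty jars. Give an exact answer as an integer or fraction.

Let Xⱼ=1 if jar j is empty. P(Xⱼ=1) = ((4-1)/4)^5 = 243/1024.
By linearity, E[#empty] = 4·243/1024 = 243/256.

243/256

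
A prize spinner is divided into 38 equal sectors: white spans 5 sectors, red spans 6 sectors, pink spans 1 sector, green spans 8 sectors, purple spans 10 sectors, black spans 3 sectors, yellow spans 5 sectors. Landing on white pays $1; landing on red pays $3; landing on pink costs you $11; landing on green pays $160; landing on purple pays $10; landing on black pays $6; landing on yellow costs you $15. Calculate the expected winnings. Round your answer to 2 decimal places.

E[payout] = (5/38)·1 + (6/38)·3 + (1/38)·(-11) + (8/38)·160 + (10/38)·10 + (3/38)·6 + (5/38)·(-15) = 1335/38
≈ $35.13

$35.13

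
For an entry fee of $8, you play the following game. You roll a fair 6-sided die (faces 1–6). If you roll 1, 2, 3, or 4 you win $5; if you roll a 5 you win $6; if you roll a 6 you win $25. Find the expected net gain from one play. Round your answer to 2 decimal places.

E[payout] = (2/3)·5 + (1/6)·6 + (1/6)·25 = 17/2
Expected profit = 17/2 − 8 = 1/2 ≈ $0.50

$0.50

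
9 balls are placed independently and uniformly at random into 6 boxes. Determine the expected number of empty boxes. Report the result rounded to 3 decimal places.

1.163

Let Xⱼ=1 if box j is empty. P(Xⱼ=1) = ((6-1)/6)^9 = 1953125/10077696.
By linearity, E[#empty] = 6·1953125/10077696 = 1953125/1679616.
≈ 1.163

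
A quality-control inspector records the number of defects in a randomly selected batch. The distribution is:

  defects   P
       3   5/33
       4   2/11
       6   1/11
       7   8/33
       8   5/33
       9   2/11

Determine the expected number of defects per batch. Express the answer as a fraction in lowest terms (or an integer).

E[X] = (5/33)·3 + (2/11)·4 + (1/11)·6 + (8/33)·7 + (5/33)·8 + (2/11)·9
     = 69/11

69/11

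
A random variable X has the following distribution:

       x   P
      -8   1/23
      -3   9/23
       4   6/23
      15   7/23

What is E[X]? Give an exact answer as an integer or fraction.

E[X] = (1/23)·(-8) + (9/23)·(-3) + (6/23)·4 + (7/23)·15
     = 94/23

94/23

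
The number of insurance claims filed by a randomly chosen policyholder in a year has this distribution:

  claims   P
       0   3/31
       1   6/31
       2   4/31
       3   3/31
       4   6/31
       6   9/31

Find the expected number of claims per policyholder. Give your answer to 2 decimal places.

3.26

E[X] = (3/31)·0 + (6/31)·1 + (4/31)·2 + (3/31)·3 + (6/31)·4 + (9/31)·6
     = 101/31 ≈ 3.26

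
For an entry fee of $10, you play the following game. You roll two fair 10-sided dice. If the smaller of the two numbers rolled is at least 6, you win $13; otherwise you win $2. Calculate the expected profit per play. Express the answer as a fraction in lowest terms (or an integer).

E[payout] = (3/4)·2 + (1/4)·13 = 19/4
Expected profit = 19/4 − 10 = -21/4

-21/4 dollars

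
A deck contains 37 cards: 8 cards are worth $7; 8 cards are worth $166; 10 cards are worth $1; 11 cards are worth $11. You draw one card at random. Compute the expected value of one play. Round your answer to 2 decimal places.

E[payout] = (8/37)·7 + (8/37)·166 + (10/37)·1 + (11/37)·11 = 1515/37
≈ $40.95

$40.95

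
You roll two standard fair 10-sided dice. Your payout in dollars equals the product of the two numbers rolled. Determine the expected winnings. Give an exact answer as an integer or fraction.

121/4 dollars

Distribution of the product of the two numbers rolled: 1 w.p. 1/100, 2 w.p. 1/50, 3 w.p. 1/50, 4 w.p. 3/100, 5 w.p. 1/50, 6 w.p. 1/25, …
E[payout] = (1/100)·1 + (1/50)·2 + (1/50)·3 + (3/100)·4 + (1/50)·5 + (1/25)·6 + (1/50)·7 + (1/25)·8 + (3/100)·9 + (1/25)·10 + (1/25)·12 + (1/50)·14 + (1/50)·15 + (3/100)·16 + (1/25)·18 + (1/25)·20 + (1/50)·21 + (1/25)·24 + (1/100)·25 + (1/50)·27 + (1/50)·28 + (1/25)·30 + (1/50)·32 + (1/50)·35 + (3/100)·36 + (1/25)·40 + (1/50)·42 + (1/50)·45 + (1/50)·48 + (1/100)·49 + (1/50)·50 + (1/50)·54 + (1/50)·56 + (1/50)·60 + (1/50)·63 + (1/100)·64 + (1/50)·70 + (1/50)·72 + (1/50)·80 + (1/100)·81 + (1/50)·90 + (1/100)·100 = 121/4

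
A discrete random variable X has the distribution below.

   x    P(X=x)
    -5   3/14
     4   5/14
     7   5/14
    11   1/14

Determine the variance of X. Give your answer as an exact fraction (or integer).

E[X] = (3/14)·(-5) + (5/14)·4 + (5/14)·7 + (1/14)·11 = 51/14
E[X²] = (3/14)·25 + (5/14)·16 + (5/14)·49 + (1/14)·121 = 521/14
Var(X) = 521/14 − (51/14)² = 4693/196

4693/196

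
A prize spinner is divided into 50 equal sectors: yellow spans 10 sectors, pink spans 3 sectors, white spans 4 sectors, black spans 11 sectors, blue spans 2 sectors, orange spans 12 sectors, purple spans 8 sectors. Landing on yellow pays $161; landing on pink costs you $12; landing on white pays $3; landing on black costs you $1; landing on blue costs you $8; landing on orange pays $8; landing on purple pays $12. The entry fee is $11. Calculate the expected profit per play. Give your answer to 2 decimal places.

$24.02

E[payout] = (10/50)·161 + (3/50)·(-12) + (4/50)·3 + (11/50)·(-1) + (2/50)·(-8) + (12/50)·8 + (8/50)·12 = 1751/50
Expected profit = 1751/50 − 11 = 1201/50 ≈ $24.02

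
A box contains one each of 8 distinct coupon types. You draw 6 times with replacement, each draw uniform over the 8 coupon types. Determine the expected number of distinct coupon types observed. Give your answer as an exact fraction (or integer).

144495/32768

Let Xⱼ=1 if type j appears at least once. P(Xⱼ=1) = 1 − ((8−1)/8)^6 = 144495/262144.
E[#distinct] = 8·144495/262144 = 144495/32768.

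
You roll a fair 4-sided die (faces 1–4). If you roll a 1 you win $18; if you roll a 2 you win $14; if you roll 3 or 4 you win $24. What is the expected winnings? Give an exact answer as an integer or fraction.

E[payout] = (1/4)·14 + (1/4)·18 + (1/2)·24 = 20

$20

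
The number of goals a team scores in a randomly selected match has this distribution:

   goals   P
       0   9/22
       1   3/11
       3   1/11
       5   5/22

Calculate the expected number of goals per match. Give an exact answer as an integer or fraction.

E[X] = (9/22)·0 + (3/11)·1 + (1/11)·3 + (5/22)·5
     = 37/22

37/22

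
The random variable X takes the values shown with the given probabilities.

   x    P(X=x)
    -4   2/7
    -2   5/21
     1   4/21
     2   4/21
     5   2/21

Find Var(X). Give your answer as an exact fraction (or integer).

E[X] = (2/7)·(-4) + (5/21)·(-2) + (4/21)·1 + (4/21)·2 + (2/21)·5 = -4/7
E[X²] = (2/7)·16 + (5/21)·4 + (4/21)·1 + (4/21)·4 + (2/21)·25 = 62/7
Var(X) = 62/7 − (-4/7)² = 418/49

418/49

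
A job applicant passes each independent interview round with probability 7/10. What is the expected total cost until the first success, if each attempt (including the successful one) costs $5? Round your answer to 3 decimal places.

$7.143

E[#attempts] = 1/p = 10/7; E[cost] = 5·10/7 = 50/7.
≈ 7.143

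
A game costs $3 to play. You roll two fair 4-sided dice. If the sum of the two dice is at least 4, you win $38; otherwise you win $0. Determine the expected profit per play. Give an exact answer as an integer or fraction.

223/8 dollars

E[payout] = (3/16)·0 + (13/16)·38 = 247/8
Expected profit = 247/8 − 3 = 223/8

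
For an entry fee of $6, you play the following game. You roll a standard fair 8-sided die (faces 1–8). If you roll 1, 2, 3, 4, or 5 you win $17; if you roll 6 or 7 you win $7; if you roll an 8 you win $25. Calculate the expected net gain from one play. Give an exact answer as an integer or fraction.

19/2 dollars

E[payout] = (1/4)·7 + (5/8)·17 + (1/8)·25 = 31/2
Expected profit = 31/2 − 6 = 19/2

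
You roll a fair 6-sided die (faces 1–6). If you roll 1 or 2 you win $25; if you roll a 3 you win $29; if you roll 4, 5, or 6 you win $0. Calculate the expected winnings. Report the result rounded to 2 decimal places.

$13.17

E[payout] = (1/2)·0 + (1/3)·25 + (1/6)·29 = 79/6
≈ $13.17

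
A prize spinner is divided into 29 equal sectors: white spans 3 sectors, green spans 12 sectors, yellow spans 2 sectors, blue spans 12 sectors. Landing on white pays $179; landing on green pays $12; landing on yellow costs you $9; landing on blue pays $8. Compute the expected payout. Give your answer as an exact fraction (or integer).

759/29 dollars

E[payout] = (3/29)·179 + (12/29)·12 + (2/29)·(-9) + (12/29)·8 = 759/29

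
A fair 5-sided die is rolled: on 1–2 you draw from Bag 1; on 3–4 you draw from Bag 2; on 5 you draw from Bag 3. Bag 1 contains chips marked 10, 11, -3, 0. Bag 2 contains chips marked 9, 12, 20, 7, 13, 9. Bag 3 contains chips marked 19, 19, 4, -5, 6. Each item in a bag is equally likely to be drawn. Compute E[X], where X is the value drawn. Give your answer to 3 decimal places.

8.187

E[X | Bag 1] = (10 + 11 − 3 + 0)/4 = 9/2
E[X | Bag 2] = (9 + 12 + 20 + 7 + 13 + 9)/6 = 35/3
E[X | Bag 3] = (19 + 19 + 4 − 5 + 6)/5 = 43/5
E[X] = (2/5)·9/2 + (2/5)·35/3 + (1/5)·43/5 = 614/75 ≈ 8.187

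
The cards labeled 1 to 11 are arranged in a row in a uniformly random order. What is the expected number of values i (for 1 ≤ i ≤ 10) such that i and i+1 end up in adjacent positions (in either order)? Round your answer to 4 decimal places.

For each i ∈ {1,…,10}, let Xᵢ = 1 if i and i+1 are adjacent. P(Xᵢ=1) = 2·(11−1)!/11! = 2/11.
By linearity, E[ΣXᵢ] = (10)·(2/11) = 20/11.
≈ 1.8182

1.8182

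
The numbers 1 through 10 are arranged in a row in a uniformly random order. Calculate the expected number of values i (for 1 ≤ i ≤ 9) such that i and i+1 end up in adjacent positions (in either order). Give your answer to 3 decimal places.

1.800

For each i ∈ {1,…,9}, let Xᵢ = 1 if i and i+1 are adjacent. P(Xᵢ=1) = 2·(10−1)!/10! = 2/10.
By linearity, E[ΣXᵢ] = (9)·(2/10) = 9/5.
≈ 1.800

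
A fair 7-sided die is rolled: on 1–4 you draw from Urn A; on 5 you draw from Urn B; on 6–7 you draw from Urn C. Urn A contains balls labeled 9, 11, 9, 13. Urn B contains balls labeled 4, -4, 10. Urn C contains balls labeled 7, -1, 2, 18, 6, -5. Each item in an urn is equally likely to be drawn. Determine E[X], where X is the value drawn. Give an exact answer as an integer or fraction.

163/21

E[X | Urn A] = (9 + 11 + 9 + 13)/4 = 21/2
E[X | Urn B] = (4 − 4 + 10)/3 = 10/3
E[X | Urn C] = (7 − 1 + 2 + 18 + 6 − 5)/6 = 9/2
E[X] = (4/7)·21/2 + (1/7)·10/3 + (2/7)·9/2 = 163/21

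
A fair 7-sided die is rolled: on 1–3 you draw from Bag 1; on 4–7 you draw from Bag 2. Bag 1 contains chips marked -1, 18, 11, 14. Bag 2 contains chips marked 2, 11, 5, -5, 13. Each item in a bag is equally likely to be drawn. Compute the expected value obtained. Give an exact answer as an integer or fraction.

E[X | Bag 1] = (-1 + 18 + 11 + 14)/4 = 21/2
E[X | Bag 2] = (2 + 11 + 5 − 5 + 13)/5 = 26/5
E[X] = (3/7)·21/2 + (4/7)·26/5 = 523/70

523/70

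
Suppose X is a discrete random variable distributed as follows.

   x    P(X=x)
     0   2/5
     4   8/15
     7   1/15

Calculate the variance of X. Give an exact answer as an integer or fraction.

E[X] = (2/5)·0 + (8/15)·4 + (1/15)·7 = 13/5
E[X²] = (2/5)·0 + (8/15)·16 + (1/15)·49 = 59/5
Var(X) = 59/5 − (13/5)² = 126/25

126/25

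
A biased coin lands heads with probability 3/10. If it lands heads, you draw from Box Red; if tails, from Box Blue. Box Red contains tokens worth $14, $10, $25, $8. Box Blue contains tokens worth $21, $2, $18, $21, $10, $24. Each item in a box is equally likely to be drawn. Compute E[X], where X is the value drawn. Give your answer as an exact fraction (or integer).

E[X | Box Red] = (14 + 10 + 25 + 8)/4 = 57/4
E[X | Box Blue] = (21 + 2 + 18 + 21 + 10 + 24)/6 = 16
E[X] = (3/10)·57/4 + (7/10)·16 = 619/40

619/40 dollars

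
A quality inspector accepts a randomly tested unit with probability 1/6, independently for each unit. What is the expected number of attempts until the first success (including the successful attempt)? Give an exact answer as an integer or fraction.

6

For a geometric distribution, E[trials] = 1/p = 1/(1/6) = 6.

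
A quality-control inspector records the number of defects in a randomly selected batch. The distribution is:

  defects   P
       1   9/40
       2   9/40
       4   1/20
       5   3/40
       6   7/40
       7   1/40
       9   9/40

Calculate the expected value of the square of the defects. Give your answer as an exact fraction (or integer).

591/20

E[X²] = (9/40)·1 + (9/40)·4 + (1/20)·16 + (3/40)·25 + (7/40)·36 + (1/40)·49 + (9/40)·81
     = 591/20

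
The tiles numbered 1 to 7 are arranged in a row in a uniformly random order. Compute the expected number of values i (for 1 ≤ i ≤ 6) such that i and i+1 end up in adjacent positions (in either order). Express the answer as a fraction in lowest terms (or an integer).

For each i ∈ {1,…,6}, let Xᵢ = 1 if i and i+1 are adjacent. P(Xᵢ=1) = 2·(7−1)!/7! = 2/7.
By linearity, E[ΣXᵢ] = (6)·(2/7) = 12/7.

12/7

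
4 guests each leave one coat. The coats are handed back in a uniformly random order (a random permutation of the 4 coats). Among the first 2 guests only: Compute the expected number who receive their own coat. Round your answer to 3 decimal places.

0.500

Let Xᵢ = 1 if person i gets their own coat. For each i, P(Xᵢ=1) = 1/4.
By linearity of expectation, E[X₁+…+X_2] = 2·(1/4) = 1/2.
≈ 0.500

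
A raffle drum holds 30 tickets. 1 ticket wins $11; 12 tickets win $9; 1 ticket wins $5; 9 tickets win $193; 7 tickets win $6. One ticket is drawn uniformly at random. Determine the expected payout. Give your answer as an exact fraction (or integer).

1903/30 dollars

E[payout] = (1/30)·11 + (12/30)·9 + (1/30)·5 + (9/30)·193 + (7/30)·6 = 1903/30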